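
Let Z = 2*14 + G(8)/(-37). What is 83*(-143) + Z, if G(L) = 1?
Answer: -438118/37 ≈ -11841.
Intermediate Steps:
Z = 1035/37 (Z = 2*14 + 1/(-37) = 28 + 1*(-1/37) = 28 - 1/37 = 1035/37 ≈ 27.973)
83*(-143) + Z = 83*(-143) + 1035/37 = -11869 + 1035/37 = -438118/37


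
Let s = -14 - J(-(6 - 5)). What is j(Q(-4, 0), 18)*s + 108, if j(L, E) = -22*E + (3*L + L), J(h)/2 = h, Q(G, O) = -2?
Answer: 4956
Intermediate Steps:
J(h) = 2*h
j(L, E) = -22*E + 4*L
s = -12 (s = -14 - 2*(-(6 - 5)) = -14 - 2*(-1*1) = -14 - 2*(-1) = -14 - 1*(-2) = -14 + 2 = -12)
j(Q(-4, 0), 18)*s + 108 = (-22*18 + 4*(-2))*(-12) + 108 = (-396 - 8)*(-12) + 108 = -404*(-12) + 108 = 4848 + 108 = 4956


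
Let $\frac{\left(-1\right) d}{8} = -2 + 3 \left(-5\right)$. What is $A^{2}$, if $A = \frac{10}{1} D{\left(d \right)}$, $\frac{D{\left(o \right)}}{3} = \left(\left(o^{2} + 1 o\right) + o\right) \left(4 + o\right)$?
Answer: $6213475215360000$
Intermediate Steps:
$d = 136$ ($d = - 8 \left(-2 + 3 \left(-5\right)\right) = - 8 \left(-2 - 15\right) = \left(-8\right) \left(-17\right) = 136$)
$D{\left(o \right)} = 3 \left(4 + o\right) \left(o^{2} + 2 o\right)$ ($D{\left(o \right)} = 3 \left(\left(o^{2} + 1 o\right) + o\right) \left(4 + o\right) = 3 \left(\left(o^{2} + o\right) + o\right) \left(4 + o\right) = 3 \left(\left(o + o^{2}\right) + o\right) \left(4 + o\right) = 3 \left(o^{2} + 2 o\right) \left(4 + o\right) = 3 \left(4 + o\right) \left(o^{2} + 2 o\right)$)
$A = 78825600$ ($A = \frac{10}{1} \cdot 3 \cdot 136 \left(8 + 136^{2} + 6 \cdot 136\right) = 10 \cdot 1 \cdot 3 \cdot 136 \left(8 + 18496 + 816\right) = 10 \cdot 3 \cdot 136 \cdot 19320 = 10 \cdot 7882560 = 78825600$)
$A^{2} = 78825600^{2} = 6213475215360000$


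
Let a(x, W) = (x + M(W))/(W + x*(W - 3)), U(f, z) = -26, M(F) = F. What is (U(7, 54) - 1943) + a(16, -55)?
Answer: -1935488/983 ≈ -1969.0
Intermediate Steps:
a(x, W) = (W + x)/(W + x*(-3 + W)) (a(x, W) = (x + W)/(W + x*(W - 3)) = (W + x)/(W + x*(-3 + W)))
(U(7, 54) - 1943) + a(16, -55) = (-26 - 1943) + (-55 + 16)/(-55 - 3*16 - 55*16) = -1969 - 39/(-55 - 48 - 880) = -1969 - 39/(-983) = -1969 - 1/983*(-39) = -1969 + 39/983 = -1935488/983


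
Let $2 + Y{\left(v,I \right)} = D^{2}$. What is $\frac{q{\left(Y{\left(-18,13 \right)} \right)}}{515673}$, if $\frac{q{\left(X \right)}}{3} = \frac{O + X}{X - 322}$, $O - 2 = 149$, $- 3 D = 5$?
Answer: $- \frac{1366}{496936881} \approx -2.7488 \cdot 10^{-6}$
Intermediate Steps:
$D = - \frac{5}{3}$ ($D = \left(- \frac{1}{3}\right) 5 = - \frac{5}{3} \approx -1.6667$)
$O = 151$ ($O = 2 + 149 = 151$)
$Y{\left(v,I \right)} = \frac{7}{9}$ ($Y{\left(v,I \right)} = -2 + \left(- \frac{5}{3}\right)^{2} = -2 + \frac{25}{9} = \frac{7}{9}$)
$q{\left(X \right)} = \frac{3 \left(151 + X\right)}{-322 + X}$ ($q{\left(X \right)} = 3 \frac{151 + X}{X - 322} = 3 \frac{151 + X}{-322 + X} = \frac{3 \left(151 + X\right)}{-322 + X}$)
$\frac{q{\left(Y{\left(-18,13 \right)} \right)}}{515673} = \frac{3 \frac{1}{-322 + \frac{7}{9}} \left(151 + \frac{7}{9}\right)}{515673} = 3 \frac{1}{- \frac{2891}{9}} \cdot \frac{1366}{9} \cdot \frac{1}{515673} = 3 \left(- \frac{9}{2891}\right) \frac{1366}{9} \cdot \frac{1}{515673} = \left(- \frac{4098}{2891}\right) \frac{1}{515673} = - \frac{1366}{496936881}$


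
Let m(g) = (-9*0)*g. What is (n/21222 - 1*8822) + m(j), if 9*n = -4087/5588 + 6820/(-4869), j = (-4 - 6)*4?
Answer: -45845007236495795/5196668236056 ≈ -8822.0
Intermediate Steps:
j = -40 (j = -10*4 = -40)
m(g) = 0 (m(g) = (-3*0)*g = 0*g = 0)
n = -58009763/244871748 (n = (-4087/5588 + 6820/(-4869))/9 = (-4087*1/5588 + 6820*(-1/4869))/9 = (-4087/5588 - 6820/4869)/9 = (⅑)*(-58009763/27207972) = -58009763/244871748 ≈ -0.23690)
(n/21222 - 1*8822) + m(j) = (-58009763/244871748/21222 - 1*8822) + 0 = (-58009763/244871748*1/21222 - 8822) + 0 = (-58009763/5196668236056 - 8822) + 0 = -45845007236495795/5196668236056 + 0 = -45845007236495795/5196668236056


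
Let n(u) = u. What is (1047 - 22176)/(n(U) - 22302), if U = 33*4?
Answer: 7043/7390 ≈ 0.95304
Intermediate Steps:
U = 132
(1047 - 22176)/(n(U) - 22302) = (1047 - 22176)/(132 - 22302) = -21129/(-22170) = -21129*(-1/22170) = 7043/7390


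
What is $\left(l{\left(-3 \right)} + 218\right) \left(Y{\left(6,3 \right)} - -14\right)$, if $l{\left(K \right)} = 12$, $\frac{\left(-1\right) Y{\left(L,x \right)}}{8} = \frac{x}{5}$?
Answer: $2116$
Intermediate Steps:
$Y{\left(L,x \right)} = - \frac{8 x}{5}$ ($Y{\left(L,x \right)} = - 8 \frac{x}{5} = - \frac{8 x}{5}$)
$\left(l{\left(-3 \right)} + 218\right) \left(Y{\left(6,3 \right)} - -14\right) = \left(12 + 218\right) \left(\left(- \frac{8}{5}\right) 3 - -14\right) = 230 \left(- \frac{24}{5} + 14\right) = 230 \cdot \frac{46}{5} = 2116$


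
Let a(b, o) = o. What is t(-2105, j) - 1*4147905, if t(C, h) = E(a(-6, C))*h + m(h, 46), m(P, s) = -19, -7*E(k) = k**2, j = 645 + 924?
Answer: -6981313693/7 ≈ -9.9733e+8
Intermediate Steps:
j = 1569
E(k) = -k**2/7
t(C, h) = -19 - h*C**2/7 (t(C, h) = (-C**2/7)*h - 19 = -h*C**2/7 - 19 = -19 - h*C**2/7)
t(-2105, j) - 1*4147905 = (-19 - 1/7*1569*(-2105)**2) - 1*4147905 = (-19 - 1/7*1569*4431025) - 4147905 = (-19 - 6952278225/7) - 4147905 = -6952278358/7 - 4147905 = -6981313693/7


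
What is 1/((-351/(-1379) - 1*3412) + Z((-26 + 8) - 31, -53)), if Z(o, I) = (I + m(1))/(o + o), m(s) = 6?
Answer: -19306/65857899 ≈ -0.00029315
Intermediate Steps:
Z(o, I) = (6 + I)/(2*o) (Z(o, I) = (I + 6)/(o + o) = (6 + I)/((2*o)) = (6 + I)*(1/(2*o)) = (6 + I)/(2*o))
1/((-351/(-1379) - 1*3412) + Z((-26 + 8) - 31, -53)) = 1/((-351/(-1379) - 1*3412) + (6 - 53)/(2*((-26 + 8) - 31))) = 1/((-351*(-1/1379) - 3412) + (½)*(-47)/(-18 - 31)) = 1/((351/1379 - 3412) + (½)*(-47)/(-49)) = 1/(-4704797/1379 + (½)*(-1/49)*(-47)) = 1/(-4704797/1379 + 47/98) = 1/(-65857899/19306) = -19306/65857899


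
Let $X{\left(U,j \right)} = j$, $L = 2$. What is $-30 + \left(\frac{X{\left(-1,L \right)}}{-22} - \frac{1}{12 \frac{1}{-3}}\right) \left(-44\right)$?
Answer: $-37$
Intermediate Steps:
$-30 + \left(\frac{X{\left(-1,L \right)}}{-22} - \frac{1}{12 \frac{1}{-3}}\right) \left(-44\right) = -30 + \left(\frac{2}{-22} - \frac{1}{12 \frac{1}{-3}}\right) \left(-44\right) = -30 + \left(2 \left(- \frac{1}{22}\right) - \frac{1}{12 \left(- \frac{1}{3}\right)}\right) \left(-44\right) = -30 + \left(- \frac{1}{11} - \frac{1}{-4}\right) \left(-44\right) = -30 + \left(- \frac{1}{11} - - \frac{1}{4}\right) \left(-44\right) = -30 + \left(- \frac{1}{11} + \frac{1}{4}\right) \left(-44\right) = -30 + \frac{7}{44} \left(-44\right) = -30 - 7 = -37$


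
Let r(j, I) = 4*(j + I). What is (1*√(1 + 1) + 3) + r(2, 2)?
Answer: 19 + √2 ≈ 20.414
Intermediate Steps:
r(j, I) = 4*I + 4*j (r(j, I) = 4*(I + j) = 4*I + 4*j)
(1*√(1 + 1) + 3) + r(2, 2) = (1*√(1 + 1) + 3) + (4*2 + 4*2) = (1*√2 + 3) + (8 + 8) = (√2 + 3) + 16 = (3 + √2) + 16 = 19 + √2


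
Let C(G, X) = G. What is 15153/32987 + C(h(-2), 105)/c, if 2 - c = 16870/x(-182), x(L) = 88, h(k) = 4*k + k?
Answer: 140996371/275342489 ≈ 0.51208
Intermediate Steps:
h(k) = 5*k
c = -8347/44 (c = 2 - 16870/88 = 2 - 1*8435/44 = 2 - 8435/44 = -8347/44 ≈ -189.70)
15153/32987 + C(h(-2), 105)/c = 15153/32987 + (5*(-2))/(-8347/44) = 15153*(1/32987) - 10*(-44/8347) = 15153/32987 + 440/8347 = 140996371/275342489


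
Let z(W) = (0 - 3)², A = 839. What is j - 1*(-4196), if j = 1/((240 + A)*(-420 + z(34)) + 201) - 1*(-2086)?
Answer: 2784609575/443268 ≈ 6282.0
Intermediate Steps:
z(W) = 9 (z(W) = (-3)² = 9)
j = 924657047/443268 (j = 1/((240 + 839)*(-420 + 9) + 201) - 1*(-2086) = 1/(1079*(-411) + 201) + 2086 = 1/(-443469 + 201) + 2086 = 1/(-443268) + 2086 = -1/443268 + 2086 = 924657047/443268 ≈ 2086.0)
j - 1*(-4196) = 924657047/443268 - 1*(-4196) = 924657047/443268 + 4196 = 2784609575/443268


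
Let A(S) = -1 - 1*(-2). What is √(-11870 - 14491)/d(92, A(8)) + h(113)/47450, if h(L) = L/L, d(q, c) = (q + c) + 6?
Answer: 1/47450 + I*√2929/33 ≈ 2.1075e-5 + 1.64*I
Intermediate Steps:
A(S) = 1 (A(S) = -1 + 2 = 1)
d(q, c) = 6 + c + q (d(q, c) = (c + q) + 6 = 6 + c + q)
h(L) = 1
√(-11870 - 14491)/d(92, A(8)) + h(113)/47450 = √(-11870 - 14491)/(6 + 1 + 92) + 1/47450 = √(-26361)/99 + 1*(1/47450) = (3*I*√2929)*(1/99) + 1/47450 = I*√2929/33 + 1/47450 = 1/47450 + I*√2929/33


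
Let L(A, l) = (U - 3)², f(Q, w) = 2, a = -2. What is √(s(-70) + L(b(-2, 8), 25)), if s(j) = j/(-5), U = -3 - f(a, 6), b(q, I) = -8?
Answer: √78 ≈ 8.8318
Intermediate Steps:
U = -5 (U = -3 - 1*2 = -3 - 2 = -5)
s(j) = -j/5 (s(j) = j*(-⅕) = -j/5)
L(A, l) = 64 (L(A, l) = (-5 - 3)² = (-8)² = 64)
√(s(-70) + L(b(-2, 8), 25)) = √(-⅕*(-70) + 64) = √(14 + 64) = √78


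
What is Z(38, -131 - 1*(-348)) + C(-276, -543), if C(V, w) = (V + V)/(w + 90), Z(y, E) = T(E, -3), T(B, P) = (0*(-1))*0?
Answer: 184/151 ≈ 1.2185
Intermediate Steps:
T(B, P) = 0 (T(B, P) = 0*0 = 0)
Z(y, E) = 0
C(V, w) = 2*V/(90 + w) (C(V, w) = (2*V)/(90 + w) = 2*V/(90 + w))
Z(38, -131 - 1*(-348)) + C(-276, -543) = 0 + 2*(-276)/(90 - 543) = 0 + 2*(-276)/(-453) = 0 + 2*(-276)*(-1/453) = 0 + 184/151 = 184/151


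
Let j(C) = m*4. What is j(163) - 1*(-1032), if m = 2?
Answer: 1040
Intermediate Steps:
j(C) = 8 (j(C) = 2*4 = 8)
j(163) - 1*(-1032) = 8 - 1*(-1032) = 8 + 1032 = 1040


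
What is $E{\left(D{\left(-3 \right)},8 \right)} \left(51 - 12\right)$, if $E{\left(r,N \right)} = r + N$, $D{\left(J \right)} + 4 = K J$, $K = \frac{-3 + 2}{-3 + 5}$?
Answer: $\frac{429}{2} \approx 214.5$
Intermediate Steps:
$K = - \frac{1}{2} \approx -0.5$
$D{\left(J \right)} = -4 - \frac{J}{2}$
$E{\left(r,N \right)} = N + r$
$E{\left(D{\left(-3 \right)},8 \right)} \left(51 - 12\right) = \left(8 - \frac{5}{2}\right) \left(51 - 12\right) = \left(8 + \left(-4 + \frac{3}{2}\right)\right) 39 = \left(8 - \frac{5}{2}\right) 39 = \frac{11}{2} \cdot 39 = \frac{429}{2}$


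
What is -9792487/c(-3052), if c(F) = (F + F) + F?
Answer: 9792487/9156 ≈ 1069.5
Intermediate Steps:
c(F) = 3*F (c(F) = 2*F + F = 3*F)
-9792487/c(-3052) = -9792487/(3*(-3052)) = -9792487/(-9156) = -9792487*(-1/9156) = 9792487/9156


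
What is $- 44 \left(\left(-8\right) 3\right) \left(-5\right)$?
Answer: $-5280$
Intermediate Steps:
$- 44 \left(\left(-8\right) 3\right) \left(-5\right) = \left(-44\right) \left(-24\right) \left(-5\right) = 1056 \left(-5\right) = -5280$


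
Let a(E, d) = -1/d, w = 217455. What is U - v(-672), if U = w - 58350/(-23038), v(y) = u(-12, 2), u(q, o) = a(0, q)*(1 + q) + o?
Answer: 30058570093/138228 ≈ 2.1746e+5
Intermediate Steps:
u(q, o) = o - (1 + q)/q (u(q, o) = (-1/q)*(1 + q) + o = -(1 + q)/q + o = o - (1 + q)/q)
v(y) = 13/12 (v(y) = -1 + 2 - 1/(-12) = -1 + 2 - 1*(-1/12) = -1 + 2 + 1/12 = 13/12)
U = 2504893320/11519 (U = 217455 - 58350/(-23038) = 217455 - 58350*(-1)/23038 = 217455 - 1*(-29175/11519) = 217455 + 29175/11519 = 2504893320/11519 ≈ 2.1746e+5)
U - v(-672) = 2504893320/11519 - 1*13/12 = 2504893320/11519 - 13/12 = 30058570093/138228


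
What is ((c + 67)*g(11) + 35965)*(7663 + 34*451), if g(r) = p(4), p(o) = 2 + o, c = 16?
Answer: 838539611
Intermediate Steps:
g(r) = 6 (g(r) = 2 + 4 = 6)
((c + 67)*g(11) + 35965)*(7663 + 34*451) = ((16 + 67)*6 + 35965)*(7663 + 34*451) = (83*6 + 35965)*(7663 + 15334) = (498 + 35965)*22997 = 36463*22997 = 838539611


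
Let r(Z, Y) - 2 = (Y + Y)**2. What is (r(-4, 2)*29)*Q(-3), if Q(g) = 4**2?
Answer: 8352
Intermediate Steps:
r(Z, Y) = 2 + 4*Y**2 (r(Z, Y) = 2 + (Y + Y)**2 = 2 + (2*Y)**2 = 2 + 4*Y**2)
Q(g) = 16
(r(-4, 2)*29)*Q(-3) = ((2 + 4*2**2)*29)*16 = ((2 + 4*4)*29)*16 = ((2 + 16)*29)*16 = (18*29)*16 = 522*16 = 8352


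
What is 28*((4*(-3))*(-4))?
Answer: 1344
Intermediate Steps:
28*((4*(-3))*(-4)) = 28*(-12*(-4)) = 28*48 = 1344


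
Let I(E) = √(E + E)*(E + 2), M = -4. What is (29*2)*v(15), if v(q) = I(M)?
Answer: -232*I*√2 ≈ -328.1*I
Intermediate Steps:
I(E) = √2*√E*(2 + E) (I(E) = √(2*E)*(2 + E) = (√2*√E)*(2 + E) = √2*√E*(2 + E))
v(q) = -4*I*√2 (v(q) = √2*√(-4)*(2 - 4) = √2*(2*I)*(-2) = -4*I*√2)
(29*2)*v(15) = (29*2)*(-4*I*√2) = 58*(-4*I*√2) = -232*I*√2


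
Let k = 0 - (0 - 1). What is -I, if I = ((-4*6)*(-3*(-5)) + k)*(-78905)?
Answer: -28326895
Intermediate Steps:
k = 1 (k = 0 - 1*(-1) = 0 + 1 = 1)
I = 28326895 (I = ((-4*6)*(-3*(-5)) + 1)*(-78905) = (-24*15 + 1)*(-78905) = (-360 + 1)*(-78905) = -359*(-78905) = 28326895)
-I = -1*28326895 = -28326895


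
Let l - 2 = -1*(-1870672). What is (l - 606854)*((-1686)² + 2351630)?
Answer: 6564566703320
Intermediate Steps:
l = 1870674 (l = 2 - 1*(-1870672) = 2 + 1870672 = 1870674)
(l - 606854)*((-1686)² + 2351630) = (1870674 - 606854)*((-1686)² + 2351630) = 1263820*(2842596 + 2351630) = 1263820*5194226 = 6564566703320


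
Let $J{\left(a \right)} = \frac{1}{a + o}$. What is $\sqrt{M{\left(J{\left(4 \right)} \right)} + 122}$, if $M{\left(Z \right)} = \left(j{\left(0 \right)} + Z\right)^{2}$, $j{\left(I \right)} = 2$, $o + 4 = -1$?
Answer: $\sqrt{123} \approx 11.091$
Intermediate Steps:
$o = -5$ ($o = -4 - 1 = -5$)
$J{\left(a \right)} = \frac{1}{-5 + a}$ ($J{\left(a \right)} = \frac{1}{a - 5} = \frac{1}{-5 + a}$)
$M{\left(Z \right)} = \left(2 + Z\right)^{2}$
$\sqrt{M{\left(J{\left(4 \right)} \right)} + 122} = \sqrt{\left(2 + \frac{1}{-5 + 4}\right)^{2} + 122} = \sqrt{\left(2 + \frac{1}{-1}\right)^{2} + 122} = \sqrt{\left(2 - 1\right)^{2} + 122} = \sqrt{1^{2} + 122} = \sqrt{1 + 122} = \sqrt{123}$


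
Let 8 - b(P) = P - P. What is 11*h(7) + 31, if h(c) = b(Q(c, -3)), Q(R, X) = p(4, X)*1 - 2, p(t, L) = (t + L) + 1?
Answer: 119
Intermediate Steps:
p(t, L) = 1 + L + t (p(t, L) = (L + t) + 1 = 1 + L + t)
Q(R, X) = 3 + X (Q(R, X) = (1 + X + 4)*1 - 2 = (5 + X)*1 - 2 = (5 + X) - 2 = 3 + X)
b(P) = 8 (b(P) = 8 - (P - P) = 8 - 1*0 = 8 + 0 = 8)
h(c) = 8
11*h(7) + 31 = 11*8 + 31 = 88 + 31 = 119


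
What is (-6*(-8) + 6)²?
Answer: 2916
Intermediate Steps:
(-6*(-8) + 6)² = (48 + 6)² = 54² = 2916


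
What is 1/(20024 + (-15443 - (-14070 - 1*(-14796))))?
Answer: 1/3855 ≈ 0.00025940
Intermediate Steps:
1/(20024 + (-15443 - (-14070 - 1*(-14796)))) = 1/(20024 + (-15443 - (-14070 + 14796))) = 1/(20024 + (-15443 - 1*726)) = 1/(20024 + (-15443 - 726)) = 1/(20024 - 16169) = 1/3855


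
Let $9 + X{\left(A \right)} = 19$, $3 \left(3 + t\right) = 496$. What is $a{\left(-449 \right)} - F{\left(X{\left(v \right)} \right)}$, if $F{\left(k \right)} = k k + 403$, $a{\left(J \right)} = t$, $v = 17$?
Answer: $- \frac{1022}{3} \approx -340.67$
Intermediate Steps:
$t = \frac{487}{3}$ ($t = -3 + \frac{1}{3} \cdot 496 = -3 + \frac{496}{3} = \frac{487}{3} \approx 162.33$)
$X{\left(A \right)} = 10$ ($X{\left(A \right)} = -9 + 19 = 10$)
$a{\left(J \right)} = \frac{487}{3}$
$F{\left(k \right)} = 403 + k^{2}$ ($F{\left(k \right)} = k^{2} + 403 = 403 + k^{2}$)
$a{\left(-449 \right)} - F{\left(X{\left(v \right)} \right)} = \frac{487}{3} - \left(403 + 10^{2}\right) = \frac{487}{3} - \left(403 + 100\right) = \frac{487}{3} - 503 = - \frac{1022}{3}$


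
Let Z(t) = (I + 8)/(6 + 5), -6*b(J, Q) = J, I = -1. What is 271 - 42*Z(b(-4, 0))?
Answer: 2687/11 ≈ 244.27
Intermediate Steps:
b(J, Q) = -J/6
Z(t) = 7/11 (Z(t) = (-1 + 8)/(6 + 5) = 7/11)
271 - 42*Z(b(-4, 0)) = 271 - 42*7/11 = 271 - 294/11 = 2687/11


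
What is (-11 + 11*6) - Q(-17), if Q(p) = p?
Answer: 72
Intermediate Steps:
(-11 + 11*6) - Q(-17) = (-11 + 11*6) - 1*(-17) = (-11 + 66) + 17 = 55 + 17 = 72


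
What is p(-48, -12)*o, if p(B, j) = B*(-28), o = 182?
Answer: 244608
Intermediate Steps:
p(B, j) = -28*B
p(-48, -12)*o = -28*(-48)*182 = 1344*182 = 244608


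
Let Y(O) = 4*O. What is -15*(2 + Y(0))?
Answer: -30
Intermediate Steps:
-15*(2 + Y(0)) = -15*(2 + 4*0) = -15*(2 + 0) = -15*2 = -30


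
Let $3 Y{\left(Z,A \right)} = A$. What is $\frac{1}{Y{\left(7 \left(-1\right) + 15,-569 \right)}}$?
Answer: $- \frac{3}{569} \approx -0.0052724$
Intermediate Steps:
$Y{\left(Z,A \right)} = \frac{A}{3}$
$\frac{1}{Y{\left(7 \left(-1\right) + 15,-569 \right)}} = \frac{1}{\frac{1}{3} \left(-569\right)} = \frac{1}{- \frac{569}{3}} = - \frac{3}{569}$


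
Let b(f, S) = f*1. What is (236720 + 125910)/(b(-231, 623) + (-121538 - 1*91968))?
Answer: -362630/213737 ≈ -1.6966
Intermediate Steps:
b(f, S) = f
(236720 + 125910)/(b(-231, 623) + (-121538 - 1*91968)) = (236720 + 125910)/(-231 + (-121538 - 1*91968)) = 362630/(-231 + (-121538 - 91968)) = 362630/(-231 - 213506) = 362630/(-213737) = 362630*(-1/213737) = -362630/213737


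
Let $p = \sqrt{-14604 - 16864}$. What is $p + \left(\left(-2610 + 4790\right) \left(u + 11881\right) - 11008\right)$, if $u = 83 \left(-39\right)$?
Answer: $18832912 + 2 i \sqrt{7867} \approx 1.8833 \cdot 10^{7} + 177.39 i$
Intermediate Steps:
$u = -3237$
$p = 2 i \sqrt{7867}$ ($p = \sqrt{-31468} = 2 i \sqrt{7867} \approx 177.39 i$)
$p + \left(\left(-2610 + 4790\right) \left(u + 11881\right) - 11008\right) = 2 i \sqrt{7867} - \left(11008 - \left(-2610 + 4790\right) \left(-3237 + 11881\right)\right) = 2 i \sqrt{7867} + \left(2180 \cdot 8644 - 11008\right) = 2 i \sqrt{7867} + \left(18843920 - 11008\right) = 2 i \sqrt{7867} + 18832912 = 18832912 + 2 i \sqrt{7867}$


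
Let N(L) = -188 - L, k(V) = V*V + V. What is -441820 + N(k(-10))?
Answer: -442098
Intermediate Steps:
k(V) = V + V**2 (k(V) = V**2 + V = V + V**2)
-441820 + N(k(-10)) = -441820 + (-188 - (-10)*(1 - 10)) = -441820 + (-188 - (-10)*(-9)) = -441820 + (-188 - 1*90) = -441820 + (-188 - 90) = -441820 - 278 = -442098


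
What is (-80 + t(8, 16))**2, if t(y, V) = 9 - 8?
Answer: 6241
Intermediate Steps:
t(y, V) = 1
(-80 + t(8, 16))**2 = (-80 + 1)**2 = (-79)**2 = 6241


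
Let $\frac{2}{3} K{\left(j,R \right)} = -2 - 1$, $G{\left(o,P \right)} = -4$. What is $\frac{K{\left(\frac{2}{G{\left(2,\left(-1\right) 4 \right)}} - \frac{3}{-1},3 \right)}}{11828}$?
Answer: $- \frac{9}{23656} \approx -0.00038045$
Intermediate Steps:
$K{\left(j,R \right)} = - \frac{9}{2}$ ($K{\left(j,R \right)} = \frac{3 \left(-2 - 1\right)}{2} = \frac{3}{2} \left(-3\right) = - \frac{9}{2}$)
$\frac{K{\left(\frac{2}{G{\left(2,\left(-1\right) 4 \right)}} - \frac{3}{-1},3 \right)}}{11828} = - \frac{9}{2 \cdot 11828} = \left(- \frac{9}{2}\right) \frac{1}{11828} = - \frac{9}{23656}$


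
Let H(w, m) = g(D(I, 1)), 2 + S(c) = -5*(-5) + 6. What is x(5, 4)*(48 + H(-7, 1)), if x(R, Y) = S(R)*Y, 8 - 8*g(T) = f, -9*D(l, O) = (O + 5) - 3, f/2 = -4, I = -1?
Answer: 5800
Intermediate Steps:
S(c) = 29 (S(c) = -2 + (-5*(-5) + 6) = -2 + (25 + 6) = -2 + 31 = 29)
f = -8 (f = 2*(-4) = -8)
D(l, O) = -2/9 - O/9 (D(l, O) = -((O + 5) - 3)/9 = -((5 + O) - 3)/9 = -(2 + O)/9 = -2/9 - O/9)
g(T) = 2 (g(T) = 1 - ⅛*(-8) = 1 + 1 = 2)
H(w, m) = 2
x(R, Y) = 29*Y
x(5, 4)*(48 + H(-7, 1)) = (29*4)*(48 + 2) = 116*50 = 5800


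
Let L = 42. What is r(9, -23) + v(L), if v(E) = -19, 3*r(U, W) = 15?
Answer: -14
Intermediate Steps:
r(U, W) = 5 (r(U, W) = (⅓)*15 = 5)
r(9, -23) + v(L) = 5 - 19 = -14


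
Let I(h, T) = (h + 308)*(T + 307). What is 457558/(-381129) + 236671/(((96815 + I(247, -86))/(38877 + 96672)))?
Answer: 12226715087886631/83646381630 ≈ 1.4617e+5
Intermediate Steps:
I(h, T) = (307 + T)*(308 + h) (I(h, T) = (308 + h)*(307 + T) = (307 + T)*(308 + h))
457558/(-381129) + 236671/(((96815 + I(247, -86))/(38877 + 96672))) = 457558/(-381129) + 236671/(((96815 + (94556 + 307*247 + 308*(-86) - 86*247))/(38877 + 96672))) = 457558*(-1/381129) + 236671/(((96815 + (94556 + 75829 - 26488 - 21242))/135549)) = -457558/381129 + 236671/(((96815 + 122655)*(1/135549))) = -457558/381129 + 236671/((219470*(1/135549))) = -457558/381129 + 236671/(219470/135549) = -457558/381129 + 236671*(135549/219470) = -457558/381129 + 32080517379/219470 = 12226715087886631/83646381630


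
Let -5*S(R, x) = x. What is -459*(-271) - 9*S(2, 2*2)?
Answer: 621981/5 ≈ 1.2440e+5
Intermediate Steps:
S(R, x) = -x/5
-459*(-271) - 9*S(2, 2*2) = -459*(-271) - (-9)*2*2/5 = 124389 - (-9)*4/5 = 124389 - 9*(-⅘) = 124389 + 36/5 = 621981/5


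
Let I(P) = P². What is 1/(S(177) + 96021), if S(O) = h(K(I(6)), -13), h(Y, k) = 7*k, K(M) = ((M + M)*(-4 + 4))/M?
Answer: 1/95930 ≈ 1.0424e-5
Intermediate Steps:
K(M) = 0 (K(M) = ((2*M)*0)/M = 0/M = 0)
S(O) = -91 (S(O) = 7*(-13) = -91)
1/(S(177) + 96021) = 1/(-91 + 96021) = 1/95930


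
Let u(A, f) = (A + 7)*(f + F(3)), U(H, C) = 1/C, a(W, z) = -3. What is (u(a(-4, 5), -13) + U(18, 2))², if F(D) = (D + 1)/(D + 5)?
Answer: 9801/4 ≈ 2450.3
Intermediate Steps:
F(D) = (1 + D)/(5 + D)
u(A, f) = (½ + f)*(7 + A) (u(A, f) = (A + 7)*(f + (1 + 3)/(5 + 3)) = (7 + A)*(f + 4/8) = (7 + A)*(f + (⅛)*4) = (7 + A)*(f + ½) = (7 + A)*(½ + f) = (½ + f)*(7 + A))
(u(a(-4, 5), -13) + U(18, 2))² = ((7/2 + (½)*(-3) + 7*(-13) - 3*(-13)) + 1/2)² = ((7/2 - 3/2 - 91 + 39) + ½)² = (-50 + ½)² = (-99/2)² = 9801/4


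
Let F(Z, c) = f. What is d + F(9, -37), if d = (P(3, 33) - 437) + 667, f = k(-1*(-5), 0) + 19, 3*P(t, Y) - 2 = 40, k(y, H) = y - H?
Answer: 268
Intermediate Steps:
P(t, Y) = 14 (P(t, Y) = ⅔ + (⅓)*40 = ⅔ + 40/3 = 14)
f = 24 (f = (-1*(-5) - 1*0) + 19 = (5 + 0) + 19 = 5 + 19 = 24)
F(Z, c) = 24
d = 244 (d = (14 - 437) + 667 = -423 + 667 = 244)
d + F(9, -37) = 244 + 24 = 268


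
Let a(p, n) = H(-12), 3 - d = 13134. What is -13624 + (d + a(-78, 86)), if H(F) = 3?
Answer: -26752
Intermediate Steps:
d = -13131 (d = 3 - 1*13134 = 3 - 13134 = -13131)
a(p, n) = 3
-13624 + (d + a(-78, 86)) = -13624 + (-13131 + 3) = -13624 - 13128 = -26752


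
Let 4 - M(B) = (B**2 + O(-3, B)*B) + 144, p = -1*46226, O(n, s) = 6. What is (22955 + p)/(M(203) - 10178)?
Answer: 23271/52745 ≈ 0.44120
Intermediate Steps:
p = -46226
M(B) = -140 - B**2 - 6*B (M(B) = 4 - ((B**2 + 6*B) + 144) = 4 - (144 + B**2 + 6*B) = 4 + (-144 - B**2 - 6*B) = -140 - B**2 - 6*B)
(22955 + p)/(M(203) - 10178) = (22955 - 46226)/((-140 - 1*203**2 - 6*203) - 10178) = -23271/((-140 - 1*41209 - 1218) - 10178) = -23271/((-140 - 41209 - 1218) - 10178) = -23271/(-42567 - 10178) = -23271/(-52745) = -23271*(-1/52745) = 23271/52745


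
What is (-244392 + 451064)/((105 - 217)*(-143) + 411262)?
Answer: 103336/213639 ≈ 0.48369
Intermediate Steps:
(-244392 + 451064)/((105 - 217)*(-143) + 411262) = 206672/(-112*(-143) + 411262) = 206672/(16016 + 411262) = 206672/427278 = 206672*(1/427278) = 103336/213639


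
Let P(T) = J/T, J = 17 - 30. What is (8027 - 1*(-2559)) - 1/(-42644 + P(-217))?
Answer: 97960038927/9253735 ≈ 10586.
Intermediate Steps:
J = -13
P(T) = -13/T
(8027 - 1*(-2559)) - 1/(-42644 + P(-217)) = (8027 - 1*(-2559)) - 1/(-42644 - 13/(-217)) = (8027 + 2559) - 1/(-42644 - 13*(-1/217)) = 10586 - 1/(-42644 + 13/217) = 10586 - 1/(-9253735/217) = 10586 - 1*(-217/9253735) = 10586 + 217/9253735 = 97960038927/9253735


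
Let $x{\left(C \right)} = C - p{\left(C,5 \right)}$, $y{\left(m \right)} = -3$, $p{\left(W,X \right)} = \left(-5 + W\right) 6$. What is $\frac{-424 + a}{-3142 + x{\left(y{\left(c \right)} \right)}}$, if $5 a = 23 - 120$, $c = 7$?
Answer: $\frac{2217}{15485} \approx 0.14317$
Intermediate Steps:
$p{\left(W,X \right)} = -30 + 6 W$
$a = - \frac{97}{5}$ ($a = \frac{23 - 120}{5} = \frac{1}{5} \left(-97\right) = - \frac{97}{5} \approx -19.4$)
$x{\left(C \right)} = 30 - 5 C$ ($x{\left(C \right)} = C - \left(-30 + 6 C\right) = 30 - 5 C$)
$\frac{-424 + a}{-3142 + x{\left(y{\left(c \right)} \right)}} = \frac{-424 - \frac{97}{5}}{-3142 + \left(30 - -15\right)} = - \frac{2217}{5 \left(-3142 + \left(30 + 15\right)\right)} = - \frac{2217}{5 \left(-3142 + 45\right)} = - \frac{2217}{5 \left(-3097\right)} = \left(- \frac{2217}{5}\right) \left(- \frac{1}{3097}\right) = \frac{2217}{15485}$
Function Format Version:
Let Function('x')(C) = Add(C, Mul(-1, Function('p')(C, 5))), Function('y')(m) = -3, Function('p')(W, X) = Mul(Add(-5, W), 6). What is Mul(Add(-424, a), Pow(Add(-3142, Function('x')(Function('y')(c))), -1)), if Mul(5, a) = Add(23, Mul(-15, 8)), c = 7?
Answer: Rational(2217, 15485) ≈ 0.14317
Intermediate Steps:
Function('p')(W, X) = Add(-30, Mul(6, W))
a = Rational(-97, 5) (a = Mul(Rational(1, 5), Add(23, Mul(-15, 8))) = Mul(Rational(1, 5), Add(23, -120)) = Mul(Rational(1, 5), -97) = Rational(-97, 5) ≈ -19.400)
Function('x')(C) = Add(30, Mul(-5, C)) (Function('x')(C) = Add(C, Mul(-1, Add(-30, Mul(6, C)))) = Add(C, Add(30, Mul(-6, C))) = Add(30, Mul(-5, C)))
Mul(Add(-424, a), Pow(Add(-3142, Function('x')(Function('y')(c))), -1)) = Mul(Add(-424, Rational(-97, 5)), Pow(Add(-3142, Add(30, Mul(-5, -3))), -1)) = Mul(Rational(-2217, 5), Pow(Add(-3142, Add(30, 15)), -1)) = Mul(Rational(-2217, 5), Pow(Add(-3142, 45), -1)) = Mul(Rational(-2217, 5), Pow(-3097, -1)) = Mul(Rational(-2217, 5), Rational(-1, 3097)) = Rational(2217, 15485)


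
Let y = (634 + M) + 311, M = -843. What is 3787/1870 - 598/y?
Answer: -21529/5610 ≈ -3.8376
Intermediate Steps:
y = 102 (y = (634 - 843) + 311 = -209 + 311 = 102)
3787/1870 - 598/y = 3787/1870 - 598/102 = 3787*(1/1870) - 598*1/102 = 3787/1870 - 299/51 = -21529/5610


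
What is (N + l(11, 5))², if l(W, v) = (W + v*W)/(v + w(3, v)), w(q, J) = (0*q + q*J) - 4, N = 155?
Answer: 1620529/64 ≈ 25321.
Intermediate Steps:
w(q, J) = -4 + J*q (w(q, J) = (0 + J*q) - 4 = J*q - 4 = -4 + J*q)
l(W, v) = (W + W*v)/(-4 + 4*v) (l(W, v) = (W + v*W)/(v + (-4 + v*3)) = (W + W*v)/(v + (-4 + 3*v)) = (W + W*v)/(-4 + 4*v))
(N + l(11, 5))² = (155 + (¼)*11*(1 + 5)/(-1 + 5))² = (155 + (¼)*11*6/4)² = (155 + (¼)*11*(¼)*6)² = (155 + 33/8)² = (1273/8)² = 1620529/64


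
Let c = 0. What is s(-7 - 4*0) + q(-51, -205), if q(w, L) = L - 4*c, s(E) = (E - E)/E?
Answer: -205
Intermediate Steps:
s(E) = 0 (s(E) = 0/E = 0)
q(w, L) = L (q(w, L) = L - 4*0 = L + 0 = L)
s(-7 - 4*0) + q(-51, -205) = 0 - 205 = -205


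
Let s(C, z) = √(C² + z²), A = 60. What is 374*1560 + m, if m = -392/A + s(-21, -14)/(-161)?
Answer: 8751502/15 - √13/23 ≈ 5.8343e+5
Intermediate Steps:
m = -98/15 - √13/23 (m = -392/60 + √((-21)² + (-14)²)/(-161) = -392*1/60 + √(441 + 196)*(-1/161) = -98/15 + √637*(-1/161) = -98/15 + (7*√13)*(-1/161) = -98/15 - √13/23 ≈ -6.6901)
374*1560 + m = 374*1560 + (-98/15 - √13/23) = 583440 + (-98/15 - √13/23) = 8751502/15 - √13/23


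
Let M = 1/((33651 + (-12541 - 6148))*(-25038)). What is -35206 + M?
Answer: -13188820882537/374618556 ≈ -35206.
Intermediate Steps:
M = -1/374618556 (M = -1/25038/(33651 - 18689) = -1/25038/14962 = (1/14962)*(-1/25038) = -1/374618556 ≈ -2.6694e-9)
-35206 + M = -35206 - 1/374618556 = -13188820882537/374618556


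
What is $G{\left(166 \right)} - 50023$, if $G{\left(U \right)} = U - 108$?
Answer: $-49965$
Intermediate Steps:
$G{\left(U \right)} = -108 + U$
$G{\left(166 \right)} - 50023 = \left(-108 + 166\right) - 50023 = 58 - 50023 = -49965$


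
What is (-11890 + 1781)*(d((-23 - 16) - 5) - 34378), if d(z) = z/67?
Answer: 23284767330/67 ≈ 3.4753e+8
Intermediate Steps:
d(z) = z/67 (d(z) = z*(1/67) = z/67)
(-11890 + 1781)*(d((-23 - 16) - 5) - 34378) = (-11890 + 1781)*(((-23 - 16) - 5)/67 - 34378) = -10109*((-39 - 5)/67 - 34378) = -10109*((1/67)*(-44) - 34378) = -10109*(-44/67 - 34378) = -10109*(-2303370/67) = 23284767330/67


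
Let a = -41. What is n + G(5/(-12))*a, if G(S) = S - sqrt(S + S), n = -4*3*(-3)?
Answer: 637/12 + 41*I*sqrt(30)/6 ≈ 53.083 + 37.428*I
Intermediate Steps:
n = 36 (n = -12*(-3) = 36)
G(S) = S - sqrt(2)*sqrt(S) (G(S) = S - sqrt(2*S) = S - sqrt(2)*sqrt(S))
n + G(5/(-12))*a = 36 + (5/(-12) - sqrt(2)*sqrt(5/(-12)))*(-41) = 36 + (5*(-1/12) - sqrt(2)*sqrt(5*(-1/12)))*(-41) = 36 + (-5/12 - sqrt(2)*sqrt(-5/12))*(-41) = 36 + (-5/12 - sqrt(2)*I*sqrt(15)/6)*(-41) = 36 + (-5/12 - I*sqrt(30)/6)*(-41) = 36 + (205/12 + 41*I*sqrt(30)/6) = 637/12 + 41*I*sqrt(30)/6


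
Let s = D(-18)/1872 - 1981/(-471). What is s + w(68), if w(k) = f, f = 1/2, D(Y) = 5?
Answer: 1383881/293904 ≈ 4.7086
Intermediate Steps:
f = 1/2 ≈ 0.50000
w(k) = 1/2
s = 1236929/293904 (s = 5/1872 - 1981/(-471) = 5*(1/1872) - 1981*(-1/471) = 5/1872 + 1981/471 = 1236929/293904 ≈ 4.2086)
s + w(68) = 1236929/293904 + 1/2 = 1383881/293904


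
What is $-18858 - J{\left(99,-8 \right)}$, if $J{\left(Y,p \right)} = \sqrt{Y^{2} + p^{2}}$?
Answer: $-18858 - \sqrt{9865} \approx -18957.0$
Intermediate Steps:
$-18858 - J{\left(99,-8 \right)} = -18858 - \sqrt{99^{2} + \left(-8\right)^{2}} = -18858 - \sqrt{9801 + 64} = -18858 - \sqrt{9865}$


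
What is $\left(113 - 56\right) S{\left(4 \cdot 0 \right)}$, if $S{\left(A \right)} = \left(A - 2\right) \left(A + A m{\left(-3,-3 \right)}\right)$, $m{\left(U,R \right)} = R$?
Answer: $0$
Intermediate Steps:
$S{\left(A \right)} = - 2 A \left(-2 + A\right)$ ($S{\left(A \right)} = \left(A - 2\right) \left(A + A \left(-3\right)\right) = \left(-2 + A\right) \left(A - 3 A\right) = \left(-2 + A\right) \left(- 2 A\right) = - 2 A \left(-2 + A\right)$)
$\left(113 - 56\right) S{\left(4 \cdot 0 \right)} = \left(113 - 56\right) 2 \cdot 4 \cdot 0 \left(2 - 4 \cdot 0\right) = 57 \cdot 2 \cdot 0 \left(2 - 0\right) = 57 \cdot 2 \cdot 0 \left(2 + 0\right) = 57 \cdot 2 \cdot 0 \cdot 2 = 57 \cdot 0 = 0$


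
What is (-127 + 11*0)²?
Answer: 16129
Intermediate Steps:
(-127 + 11*0)² = (-127 + 0)² = (-127)² = 16129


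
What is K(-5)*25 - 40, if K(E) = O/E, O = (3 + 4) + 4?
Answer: -95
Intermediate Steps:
O = 11 (O = 7 + 4 = 11)
K(E) = 11/E
K(-5)*25 - 40 = (11/(-5))*25 - 40 = (11*(-1/5))*25 - 40 = -11/5*25 - 40 = -55 - 40 = -95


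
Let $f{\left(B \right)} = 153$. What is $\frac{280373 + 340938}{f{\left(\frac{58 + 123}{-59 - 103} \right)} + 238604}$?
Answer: $\frac{621311}{238757} \approx 2.6023$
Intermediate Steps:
$\frac{280373 + 340938}{f{\left(\frac{58 + 123}{-59 - 103} \right)} + 238604} = \frac{280373 + 340938}{153 + 238604} = \frac{621311}{238757}$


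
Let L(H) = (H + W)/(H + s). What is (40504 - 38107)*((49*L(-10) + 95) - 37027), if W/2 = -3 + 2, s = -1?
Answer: -972376608/11 ≈ -8.8398e+7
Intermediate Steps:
W = -2 (W = 2*(-3 + 2) = 2*(-1) = -2)
L(H) = (-2 + H)/(-1 + H) (L(H) = (H - 2)/(H - 1) = (-2 + H)/(-1 + H))
(40504 - 38107)*((49*L(-10) + 95) - 37027) = (40504 - 38107)*((49*((-2 - 10)/(-1 - 10)) + 95) - 37027) = 2397*((49*(-12/(-11)) + 95) - 37027) = 2397*((49*(-1/11*(-12)) + 95) - 37027) = 2397*((49*(12/11) + 95) - 37027) = 2397*((588/11 + 95) - 37027) = 2397*(1633/11 - 37027) = 2397*(-405664/11) = -972376608/11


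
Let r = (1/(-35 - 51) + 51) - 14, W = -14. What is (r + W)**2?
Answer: 3908529/7396 ≈ 528.46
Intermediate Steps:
r = 3181/86 (r = (1/(-86) + 51) - 14 = (-1/86 + 51) - 14 = 4385/86 - 14 = 3181/86 ≈ 36.988)
(r + W)**2 = (3181/86 - 14)**2 = (1977/86)**2 = 3908529/7396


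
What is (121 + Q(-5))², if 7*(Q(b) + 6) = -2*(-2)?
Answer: 654481/49 ≈ 13357.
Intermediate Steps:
Q(b) = -38/7 (Q(b) = -6 + (-2*(-2))/7 = -6 + (⅐)*4 = -6 + 4/7 = -38/7)
(121 + Q(-5))² = (121 - 38/7)² = (809/7)² = 654481/49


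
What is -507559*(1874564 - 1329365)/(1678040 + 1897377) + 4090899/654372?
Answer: -60354541519673923/779884257708 ≈ -77389.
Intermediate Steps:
-507559*(1874564 - 1329365)/(1678040 + 1897377) + 4090899/654372 = -507559/(3575417/545199) + 4090899*(1/654372) = -507559/(3575417*(1/545199)) + 1363633/218124 = -507559/3575417/545199 + 1363633/218124 = -507559*545199/3575417 + 1363633/218124 = -276720659241/3575417 + 1363633/218124 = -60354541519673923/779884257708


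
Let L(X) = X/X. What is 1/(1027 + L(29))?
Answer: 1/1028 ≈ 0.00097276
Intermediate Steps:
L(X) = 1
1/(1027 + L(29)) = 1/(1027 + 1) = 1/1028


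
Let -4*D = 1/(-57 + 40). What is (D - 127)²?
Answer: 74563225/4624 ≈ 16125.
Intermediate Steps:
D = 1/68 (D = -1/(4*(-57 + 40)) = -¼/(-17) = -¼*(-1/17) = 1/68 ≈ 0.014706)
(D - 127)² = (1/68 - 127)² = (-8635/68)² = 74563225/4624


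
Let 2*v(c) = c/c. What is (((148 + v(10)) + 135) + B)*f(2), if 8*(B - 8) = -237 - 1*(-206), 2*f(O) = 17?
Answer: 39117/16 ≈ 2444.8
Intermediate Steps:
v(c) = ½ (v(c) = (c/c)/2 = (½)*1 = ½)
f(O) = 17/2 (f(O) = (½)*17 = 17/2)
B = 33/8 (B = 8 + (-237 - 1*(-206))/8 = 8 + (-237 + 206)/8 = 8 + (⅛)*(-31) = 8 - 31/8 = 33/8 ≈ 4.1250)
(((148 + v(10)) + 135) + B)*f(2) = (((148 + ½) + 135) + 33/8)*(17/2) = ((297/2 + 135) + 33/8)*(17/2) = (567/2 + 33/8)*(17/2) = (2301/8)*(17/2) = 39117/16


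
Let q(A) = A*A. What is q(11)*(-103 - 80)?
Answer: -22143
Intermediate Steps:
q(A) = A²
q(11)*(-103 - 80) = 11²*(-103 - 80) = 121*(-183) = -22143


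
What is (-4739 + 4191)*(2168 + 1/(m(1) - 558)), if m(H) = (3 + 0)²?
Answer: -652246588/549 ≈ -1.1881e+6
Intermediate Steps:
m(H) = 9 (m(H) = 3² = 9)
(-4739 + 4191)*(2168 + 1/(m(1) - 558)) = (-4739 + 4191)*(2168 + 1/(9 - 558)) = -548*(2168 + 1/(-549)) = -548*(2168 - 1/549) = -548*1190231/549 = -652246588/549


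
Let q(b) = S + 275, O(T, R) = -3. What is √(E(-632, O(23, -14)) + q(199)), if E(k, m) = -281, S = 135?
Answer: √129 ≈ 11.358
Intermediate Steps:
q(b) = 410 (q(b) = 135 + 275 = 410)
√(E(-632, O(23, -14)) + q(199)) = √(-281 + 410) = √129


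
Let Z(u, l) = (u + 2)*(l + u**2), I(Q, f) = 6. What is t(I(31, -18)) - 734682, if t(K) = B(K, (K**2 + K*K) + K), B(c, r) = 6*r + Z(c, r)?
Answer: -733302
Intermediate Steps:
Z(u, l) = (2 + u)*(l + u**2)
B(c, r) = c**3 + 2*c**2 + 8*r + c*r (B(c, r) = 6*r + (c**3 + 2*r + 2*c**2 + r*c) = 6*r + (c**3 + 2*r + 2*c**2 + c*r) = c**3 + 2*c**2 + 8*r + c*r)
t(K) = K**3 + 8*K + 18*K**2 + K*(K + 2*K**2) (t(K) = K**3 + 2*K**2 + 8*((K**2 + K*K) + K) + K*((K**2 + K*K) + K) = K**3 + 2*K**2 + 8*((K**2 + K**2) + K) + K*((K**2 + K**2) + K) = K**3 + 2*K**2 + 8*(2*K**2 + K) + K*(2*K**2 + K) = K**3 + 2*K**2 + 8*(K + 2*K**2) + K*(K + 2*K**2) = K**3 + 2*K**2 + (8*K + 16*K**2) + K*(K + 2*K**2) = K**3 + 8*K + 18*K**2 + K*(K + 2*K**2))
t(I(31, -18)) - 734682 = 6*(8 + 3*6**2 + 19*6) - 734682 = 6*(8 + 3*36 + 114) - 734682 = 6*(8 + 108 + 114) - 734682 = 6*230 - 734682 = 1380 - 734682 = -733302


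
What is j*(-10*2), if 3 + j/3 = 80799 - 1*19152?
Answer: -3698640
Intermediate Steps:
j = 184932 (j = -9 + 3*(80799 - 1*19152) = -9 + 3*(80799 - 19152) = -9 + 3*61647 = -9 + 184941 = 184932)
j*(-10*2) = 184932*(-10*2) = 184932*(-20) = -3698640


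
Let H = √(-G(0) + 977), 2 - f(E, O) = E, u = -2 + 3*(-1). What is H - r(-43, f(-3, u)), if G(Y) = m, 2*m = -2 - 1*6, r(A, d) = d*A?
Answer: 215 + 3*√109 ≈ 246.32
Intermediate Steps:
u = -5 (u = -2 - 3 = -5)
f(E, O) = 2 - E
r(A, d) = A*d
m = -4 (m = (-2 - 1*6)/2 = (-2 - 6)/2 = (½)*(-8) = -4)
G(Y) = -4
H = 3*√109 (H = √(-1*(-4) + 977) = √(4 + 977) = √981 = 3*√109 ≈ 31.321)
H - r(-43, f(-3, u)) = 3*√109 - (-43)*(2 - 1*(-3)) = 3*√109 - (-43)*(2 + 3) = 3*√109 - (-43)*5 = 3*√109 - 1*(-215) = 3*√109 + 215 = 215 + 3*√109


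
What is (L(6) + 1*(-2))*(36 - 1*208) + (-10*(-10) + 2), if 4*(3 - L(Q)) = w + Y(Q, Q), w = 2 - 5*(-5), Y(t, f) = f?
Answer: 1349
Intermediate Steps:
w = 27 (w = 2 + 25 = 27)
L(Q) = -15/4 - Q/4 (L(Q) = 3 - (27 + Q)/4 = 3 + (-27/4 - Q/4) = -15/4 - Q/4)
(L(6) + 1*(-2))*(36 - 1*208) + (-10*(-10) + 2) = ((-15/4 - ¼*6) + 1*(-2))*(36 - 1*208) + (-10*(-10) + 2) = ((-15/4 - 3/2) - 2)*(36 - 208) + (100 + 2) = (-21/4 - 2)*(-172) + 102 = -29/4*(-172) + 102 = 1247 + 102 = 1349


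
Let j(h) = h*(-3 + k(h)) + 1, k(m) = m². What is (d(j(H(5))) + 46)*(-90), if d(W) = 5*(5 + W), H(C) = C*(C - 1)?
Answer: -3579840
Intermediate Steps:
H(C) = C*(-1 + C)
j(h) = 1 + h*(-3 + h²) (j(h) = h*(-3 + h²) + 1 = 1 + h*(-3 + h²))
d(W) = 25 + 5*W
(d(j(H(5))) + 46)*(-90) = ((25 + 5*(1 + (5*(-1 + 5))³ - 15*(-1 + 5))) + 46)*(-90) = ((25 + 5*(1 + (5*4)³ - 15*4)) + 46)*(-90) = ((25 + 5*(1 + 20³ - 3*20)) + 46)*(-90) = ((25 + 5*(1 + 8000 - 60)) + 46)*(-90) = ((25 + 5*7941) + 46)*(-90) = ((25 + 39705) + 46)*(-90) = (39730 + 46)*(-90) = 39776*(-90) = -3579840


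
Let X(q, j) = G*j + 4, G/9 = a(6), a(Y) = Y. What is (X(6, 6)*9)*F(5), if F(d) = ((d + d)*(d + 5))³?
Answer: 2952000000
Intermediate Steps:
G = 54 (G = 9*6 = 54)
X(q, j) = 4 + 54*j (X(q, j) = 54*j + 4 = 4 + 54*j)
F(d) = 8*d³*(5 + d)³ (F(d) = ((2*d)*(5 + d))³ = (2*d*(5 + d))³ = 8*d³*(5 + d)³)
(X(6, 6)*9)*F(5) = ((4 + 54*6)*9)*(8*5³*(5 + 5)³) = ((4 + 324)*9)*(8*125*10³) = (328*9)*(8*125*1000) = 2952*1000000 = 2952000000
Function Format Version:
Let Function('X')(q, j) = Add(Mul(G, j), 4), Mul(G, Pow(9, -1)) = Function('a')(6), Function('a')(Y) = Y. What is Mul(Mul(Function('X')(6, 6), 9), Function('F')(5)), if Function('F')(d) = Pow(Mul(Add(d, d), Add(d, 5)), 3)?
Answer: 2952000000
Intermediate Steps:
G = 54 (G = Mul(9, 6) = 54)
Function('X')(q, j) = Add(4, Mul(54, j)) (Function('X')(q, j) = Add(Mul(54, j), 4) = Add(4, Mul(54, j)))
Function('F')(d) = Mul(8, Pow(d, 3), Pow(Add(5, d), 3)) (Function('F')(d) = Pow(Mul(Mul(2, d), Add(5, d)), 3) = Pow(Mul(2, d, Add(5, d)), 3) = Mul(8, Pow(d, 3), Pow(Add(5, d), 3)))
Mul(Mul(Function('X')(6, 6), 9), Function('F')(5)) = Mul(Mul(Add(4, Mul(54, 6)), 9), Mul(8, Pow(5, 3), Pow(Add(5, 5), 3))) = Mul(Mul(Add(4, 324), 9), Mul(8, 125, Pow(10, 3))) = Mul(Mul(328, 9), Mul(8, 125, 1000)) = Mul(2952, 1000000) = 2952000000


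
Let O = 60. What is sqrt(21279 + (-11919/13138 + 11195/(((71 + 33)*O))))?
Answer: sqrt(89387548411085106)/2049528 ≈ 145.88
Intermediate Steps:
sqrt(21279 + (-11919/13138 + 11195/(((71 + 33)*O)))) = sqrt(21279 + (-11919/13138 + 11195/(((71 + 33)*60)))) = sqrt(21279 + (-11919*1/13138 + 11195/((104*60)))) = sqrt(21279 + (-11919/13138 + 11195/6240)) = sqrt(21279 + (-11919/13138 + 11195*(1/6240))) = sqrt(21279 + (-11919/13138 + 2239/1248)) = sqrt(21279 + 7270535/8198112) = sqrt(174454895783/8198112) = sqrt(89387548411085106)/2049528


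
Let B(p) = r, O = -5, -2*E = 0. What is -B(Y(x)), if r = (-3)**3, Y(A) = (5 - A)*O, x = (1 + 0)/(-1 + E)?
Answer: 27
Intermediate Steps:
E = 0 (E = -1/2*0 = 0)
x = -1 (x = (1 + 0)/(-1 + 0) = 1/(-1) = 1*(-1) = -1)
Y(A) = -25 + 5*A (Y(A) = (5 - A)*(-5) = -25 + 5*A)
r = -27
B(p) = -27
-B(Y(x)) = -1*(-27) = 27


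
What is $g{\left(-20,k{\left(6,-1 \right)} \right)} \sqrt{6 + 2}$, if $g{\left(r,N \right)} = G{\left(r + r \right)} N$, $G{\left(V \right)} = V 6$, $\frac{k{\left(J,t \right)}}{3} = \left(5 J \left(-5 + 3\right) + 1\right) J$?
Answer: $509760 \sqrt{2} \approx 7.2091 \cdot 10^{5}$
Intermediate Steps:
$k{\left(J,t \right)} = 3 J \left(1 - 10 J\right)$ ($k{\left(J,t \right)} = 3 \left(5 J \left(-5 + 3\right) + 1\right) J = 3 \left(5 J \left(-2\right) + 1\right) J = 3 \left(- 10 J + 1\right) J = 3 \left(1 - 10 J\right) J = 3 J \left(1 - 10 J\right)$)
$G{\left(V \right)} = 6 V$
$g{\left(r,N \right)} = 12 N r$ ($g{\left(r,N \right)} = 6 \left(r + r\right) N = 6 \cdot 2 r N = 12 r N = 12 N r$)
$g{\left(-20,k{\left(6,-1 \right)} \right)} \sqrt{6 + 2} = 12 \cdot 3 \cdot 6 \left(1 - 60\right) \left(-20\right) \sqrt{6 + 2} = 12 \cdot 3 \cdot 6 \left(1 - 60\right) \left(-20\right) \sqrt{8} = 12 \cdot 3 \cdot 6 \left(-59\right) \left(-20\right) 2 \sqrt{2} = 12 \left(-1062\right) \left(-20\right) 2 \sqrt{2} = 254880 \cdot 2 \sqrt{2} = 509760 \sqrt{2}$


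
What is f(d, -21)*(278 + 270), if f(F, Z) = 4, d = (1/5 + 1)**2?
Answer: 2192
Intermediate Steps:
d = 36/25 (d = (1/5 + 1)**2 = (6/5)**2 = 36/25 ≈ 1.4400)
f(d, -21)*(278 + 270) = 4*(278 + 270) = 4*548 = 2192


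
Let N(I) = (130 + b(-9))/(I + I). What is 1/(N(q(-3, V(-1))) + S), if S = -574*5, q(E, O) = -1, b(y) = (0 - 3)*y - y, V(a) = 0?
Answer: -1/2953 ≈ -0.00033864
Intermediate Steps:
b(y) = -4*y (b(y) = -3*y - y = -4*y)
N(I) = 83/I (N(I) = (130 - 4*(-9))/(I + I) = (130 + 36)/((2*I)) = 166*(1/(2*I)) = 83/I)
S = -2870
1/(N(q(-3, V(-1))) + S) = 1/(83/(-1) - 2870) = 1/(83*(-1) - 2870) = 1/(-83 - 2870) = 1/(-2953) = -1/2953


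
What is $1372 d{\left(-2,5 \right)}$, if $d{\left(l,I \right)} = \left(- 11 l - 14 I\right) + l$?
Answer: $-68600$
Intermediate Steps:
$d{\left(l,I \right)} = - 14 I - 10 l$ ($d{\left(l,I \right)} = \left(- 14 I - 11 l\right) + l = - 14 I - 10 l$)
$1372 d{\left(-2,5 \right)} = 1372 \left(\left(-14\right) 5 - -20\right) = 1372 \left(-70 + 20\right) = 1372 \left(-50\right) = -68600$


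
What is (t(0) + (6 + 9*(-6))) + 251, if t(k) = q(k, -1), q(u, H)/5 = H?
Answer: 198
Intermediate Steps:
q(u, H) = 5*H
t(k) = -5 (t(k) = 5*(-1) = -5)
(t(0) + (6 + 9*(-6))) + 251 = (-5 + (6 + 9*(-6))) + 251 = (-5 + (6 - 54)) + 251 = (-5 - 48) + 251 = -53 + 251 = 198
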